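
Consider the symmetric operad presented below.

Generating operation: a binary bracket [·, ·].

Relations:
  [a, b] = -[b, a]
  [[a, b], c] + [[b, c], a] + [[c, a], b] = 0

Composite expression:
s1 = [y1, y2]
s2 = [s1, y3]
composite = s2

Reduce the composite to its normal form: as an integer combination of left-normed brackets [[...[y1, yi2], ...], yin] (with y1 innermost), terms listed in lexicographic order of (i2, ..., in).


[[y1, y2], y3]

A multilinear Lie element is pinned by y1-initial words (y1 innermost).
Composite bracket: [[y1, y2], y3]
The bracket unfolds into 4 signed words via [a, b] = ab - ba (2^2 = 4).
Collect the words opening with y1:
  y1y2y3 appears with sign +1, giving the term +[[y1, y2], y3]


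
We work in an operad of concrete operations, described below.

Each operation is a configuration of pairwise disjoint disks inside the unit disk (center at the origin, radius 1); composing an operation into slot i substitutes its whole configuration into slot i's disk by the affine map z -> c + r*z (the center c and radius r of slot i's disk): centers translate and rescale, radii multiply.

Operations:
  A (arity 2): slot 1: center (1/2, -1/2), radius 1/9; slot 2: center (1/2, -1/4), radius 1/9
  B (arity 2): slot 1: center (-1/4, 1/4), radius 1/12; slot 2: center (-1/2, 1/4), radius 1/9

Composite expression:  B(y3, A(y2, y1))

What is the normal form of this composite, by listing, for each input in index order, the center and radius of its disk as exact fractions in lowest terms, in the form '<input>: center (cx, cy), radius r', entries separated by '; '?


y1: center (-4/9, 2/9), radius 1/81; y2: center (-4/9, 7/36), radius 1/81; y3: center (-1/4, 1/4), radius 1/12

Follow each y-input down from B: c' goes to c + r*c', radius to r*r'.
y3: after 1 affine step, its disk has center (-1/4, 1/4), radius 1/12
y2: after 2 affine steps, its disk has center (-4/9, 7/36), radius 1/81
y1: after 2 affine steps, its disk has center (-4/9, 2/9), radius 1/81


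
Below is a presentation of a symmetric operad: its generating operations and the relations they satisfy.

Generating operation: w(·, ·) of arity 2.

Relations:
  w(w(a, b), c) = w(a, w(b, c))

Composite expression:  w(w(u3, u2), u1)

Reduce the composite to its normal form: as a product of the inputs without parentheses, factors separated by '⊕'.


u3 ⊕ u2 ⊕ u1


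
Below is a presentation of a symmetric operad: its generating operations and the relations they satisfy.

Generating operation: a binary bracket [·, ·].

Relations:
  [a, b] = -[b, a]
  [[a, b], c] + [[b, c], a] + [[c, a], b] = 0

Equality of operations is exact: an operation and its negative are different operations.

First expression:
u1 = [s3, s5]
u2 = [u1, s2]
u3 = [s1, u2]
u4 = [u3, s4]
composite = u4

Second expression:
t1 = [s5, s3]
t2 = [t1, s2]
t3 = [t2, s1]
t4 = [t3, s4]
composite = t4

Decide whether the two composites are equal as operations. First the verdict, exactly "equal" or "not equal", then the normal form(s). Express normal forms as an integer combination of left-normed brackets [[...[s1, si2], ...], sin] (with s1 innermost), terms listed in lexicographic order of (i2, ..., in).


Reducing the first expression gives -[[[[s1, s2], s3], s5], s4] + [[[[s1, s2], s5], s3], s4] + [[[[s1, s3], s5], s2], s4] - [[[[s1, s5], s3], s2], s4]
Reducing the second expression gives -[[[[s1, s2], s3], s5], s4] + [[[[s1, s2], s5], s3], s4] + [[[[s1, s3], s5], s2], s4] - [[[[s1, s5], s3], s2], s4]
One common form — equal.

equal: each reduces to -[[[[s1, s2], s3], s5], s4] + [[[[s1, s2], s5], s3], s4] + [[[[s1, s3], s5], s2], s4] - [[[[s1, s5], s3], s2], s4]


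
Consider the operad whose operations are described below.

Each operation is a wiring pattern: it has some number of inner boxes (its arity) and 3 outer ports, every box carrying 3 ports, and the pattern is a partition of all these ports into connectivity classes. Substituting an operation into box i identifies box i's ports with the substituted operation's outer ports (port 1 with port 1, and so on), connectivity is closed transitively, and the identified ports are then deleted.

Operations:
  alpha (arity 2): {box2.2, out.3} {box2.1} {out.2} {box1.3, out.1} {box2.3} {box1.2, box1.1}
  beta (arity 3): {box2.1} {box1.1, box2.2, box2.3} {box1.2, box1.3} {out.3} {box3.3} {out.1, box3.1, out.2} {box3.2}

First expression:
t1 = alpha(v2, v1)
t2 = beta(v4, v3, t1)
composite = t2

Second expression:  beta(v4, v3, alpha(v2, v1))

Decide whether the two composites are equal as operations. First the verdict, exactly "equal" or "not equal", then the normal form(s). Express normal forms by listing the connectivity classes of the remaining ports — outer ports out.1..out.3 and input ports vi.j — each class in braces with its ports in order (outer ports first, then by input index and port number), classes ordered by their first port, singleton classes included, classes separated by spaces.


equal; the common form is {out.1, out.2, v2.3} {out.3} {v1.1} {v1.2} {v1.3} {v2.1, v2.2} {v3.1} {v3.2, v3.3, v4.1} {v4.2, v4.3}

The first composite normalizes to {out.1, out.2, v2.3} {out.3} {v1.1} {v1.2} {v1.3} {v2.1, v2.2} {v3.1} {v3.2, v3.3, v4.1} {v4.2, v4.3}
The second composite normalizes to {out.1, out.2, v2.3} {out.3} {v1.1} {v1.2} {v1.3} {v2.1, v2.2} {v3.1} {v3.2, v3.3, v4.1} {v4.2, v4.3}
The normal forms match — equal.


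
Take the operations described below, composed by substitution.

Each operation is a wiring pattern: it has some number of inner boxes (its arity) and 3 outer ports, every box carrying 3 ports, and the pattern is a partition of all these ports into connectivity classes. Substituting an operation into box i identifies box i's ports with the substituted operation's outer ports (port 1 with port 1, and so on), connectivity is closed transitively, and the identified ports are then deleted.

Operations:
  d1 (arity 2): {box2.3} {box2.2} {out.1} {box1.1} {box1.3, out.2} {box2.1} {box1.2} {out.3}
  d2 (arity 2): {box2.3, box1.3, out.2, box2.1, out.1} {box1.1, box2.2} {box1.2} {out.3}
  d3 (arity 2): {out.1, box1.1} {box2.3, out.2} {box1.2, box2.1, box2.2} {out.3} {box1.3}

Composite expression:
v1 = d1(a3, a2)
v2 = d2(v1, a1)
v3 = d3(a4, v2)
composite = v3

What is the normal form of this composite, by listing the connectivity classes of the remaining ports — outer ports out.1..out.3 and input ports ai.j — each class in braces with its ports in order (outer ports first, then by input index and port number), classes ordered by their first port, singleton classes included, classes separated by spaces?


{out.1, a4.1} {out.2} {out.3} {a1.1, a1.3, a4.2} {a1.2} {a2.1} {a2.2} {a2.3} {a3.1} {a3.2} {a3.3} {a4.3}

Connectivity passes through glued d3-boundaries; trace each wire chain.
the subtree at d1 composes to {out.1} {out.2, a3.3} {out.3} {a2.1} {a2.2} {a2.3} {a3.1} {a3.2} on (a3, a2); out.j = own outer ports
the subtree at d2 composes to {out.1, out.2, a1.1, a1.3} {out.3} {a1.2} {a2.1} {a2.2} {a2.3} {a3.1} {a3.2} {a3.3} on (a3, a2, a1); out.j = own outer ports
the subtree at d3 composes to {out.1, a4.1} {out.2} {out.3} {a1.1, a1.3, a4.2} {a1.2} {a2.1} {a2.2} {a2.3} {a3.1} {a3.2} {a3.3} {a4.3} on (a4, a3, a2, a1); out.j = own outer ports


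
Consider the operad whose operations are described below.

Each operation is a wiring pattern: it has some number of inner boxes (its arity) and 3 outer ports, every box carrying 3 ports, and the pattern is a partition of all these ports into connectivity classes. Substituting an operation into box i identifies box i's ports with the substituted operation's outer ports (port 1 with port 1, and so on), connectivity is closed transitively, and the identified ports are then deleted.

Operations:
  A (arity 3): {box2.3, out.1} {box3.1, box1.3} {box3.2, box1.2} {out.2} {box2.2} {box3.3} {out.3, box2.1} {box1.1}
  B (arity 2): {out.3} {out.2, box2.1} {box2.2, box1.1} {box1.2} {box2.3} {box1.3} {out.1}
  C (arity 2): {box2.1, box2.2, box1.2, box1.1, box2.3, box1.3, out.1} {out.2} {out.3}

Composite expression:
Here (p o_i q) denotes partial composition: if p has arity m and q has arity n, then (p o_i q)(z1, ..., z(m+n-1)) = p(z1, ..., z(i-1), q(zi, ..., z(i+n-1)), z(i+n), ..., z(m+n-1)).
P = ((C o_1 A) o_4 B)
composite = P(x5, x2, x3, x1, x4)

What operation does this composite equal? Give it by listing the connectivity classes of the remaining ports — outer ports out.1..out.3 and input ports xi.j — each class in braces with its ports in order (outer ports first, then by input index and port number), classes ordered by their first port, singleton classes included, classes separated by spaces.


After gluing at C, chains via deleted ports link the x-ports.
the subtree at A composes to {out.1, x2.3} {out.2} {out.3, x2.1} {x2.2} {x3.1, x5.3} {x3.2, x5.2} {x3.3} {x5.1} on (x5, x2, x3); out.j = own outer ports
the subtree at B composes to {out.1} {out.2, x4.1} {out.3} {x1.1, x4.2} {x1.2} {x1.3} {x4.3} on (x1, x4); out.j = own outer ports
the subtree at C composes to {out.1, x2.1, x2.3, x4.1} {out.2} {out.3} {x1.1, x4.2} {x1.2} {x1.3} {x2.2} {x3.1, x5.3} {x3.2, x5.2} {x3.3} {x4.3} {x5.1} on (x5, x2, x3, x1, x4); out.j = own outer ports

{out.1, x2.1, x2.3, x4.1} {out.2} {out.3} {x1.1, x4.2} {x1.2} {x1.3} {x2.2} {x3.1, x5.3} {x3.2, x5.2} {x3.3} {x4.3} {x5.1}


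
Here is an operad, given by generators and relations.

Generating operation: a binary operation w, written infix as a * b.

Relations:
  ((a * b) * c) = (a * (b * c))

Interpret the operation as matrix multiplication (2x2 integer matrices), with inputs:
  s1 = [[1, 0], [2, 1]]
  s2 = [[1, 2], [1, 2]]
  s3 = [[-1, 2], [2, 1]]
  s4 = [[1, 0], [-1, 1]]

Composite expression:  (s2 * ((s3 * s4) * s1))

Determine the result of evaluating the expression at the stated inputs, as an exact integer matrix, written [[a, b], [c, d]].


[[7, 4], [7, 4]]

(s3 * s4) = [[-3, 2], [1, 1]]
((s3 * s4) * s1) = [[1, 2], [3, 1]]
(s2 * ((s3 * s4) * s1)) = [[7, 4], [7, 4]]


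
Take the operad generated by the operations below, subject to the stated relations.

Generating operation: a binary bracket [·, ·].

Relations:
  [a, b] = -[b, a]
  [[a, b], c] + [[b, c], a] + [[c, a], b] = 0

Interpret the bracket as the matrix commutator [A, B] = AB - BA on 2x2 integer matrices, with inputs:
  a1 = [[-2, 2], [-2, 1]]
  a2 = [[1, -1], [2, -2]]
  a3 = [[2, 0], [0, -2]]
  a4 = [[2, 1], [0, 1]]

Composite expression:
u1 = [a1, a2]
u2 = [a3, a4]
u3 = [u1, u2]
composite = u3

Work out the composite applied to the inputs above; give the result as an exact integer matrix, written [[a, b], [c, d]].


[[0, 16], [0, 0]]

[a1, a2] = [[2, -3], [0, -2]]
[a3, a4] = [[0, 4], [0, 0]]
[[a1, a2], [a3, a4]] = [[0, 16], [0, 0]]


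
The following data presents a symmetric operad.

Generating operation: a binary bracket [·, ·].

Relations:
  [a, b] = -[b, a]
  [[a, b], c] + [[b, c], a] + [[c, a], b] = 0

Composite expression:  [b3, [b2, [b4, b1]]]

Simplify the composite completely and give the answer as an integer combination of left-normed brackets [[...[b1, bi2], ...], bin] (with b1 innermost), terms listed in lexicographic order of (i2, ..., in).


-[[[b1, b4], b2], b3]

Left-normed coefficients sit on the b1-initial expansion words.
Composite bracket: [b3, [b2, [b4, b1]]]
Under [a, b] = ab - ba we get 8 signed associative words (2^3 = 8).
Keep just the words that open with b1:
  the word b1b4b2b3 carries sign -1 and contributes -[[[b1, b4], b2], b3]


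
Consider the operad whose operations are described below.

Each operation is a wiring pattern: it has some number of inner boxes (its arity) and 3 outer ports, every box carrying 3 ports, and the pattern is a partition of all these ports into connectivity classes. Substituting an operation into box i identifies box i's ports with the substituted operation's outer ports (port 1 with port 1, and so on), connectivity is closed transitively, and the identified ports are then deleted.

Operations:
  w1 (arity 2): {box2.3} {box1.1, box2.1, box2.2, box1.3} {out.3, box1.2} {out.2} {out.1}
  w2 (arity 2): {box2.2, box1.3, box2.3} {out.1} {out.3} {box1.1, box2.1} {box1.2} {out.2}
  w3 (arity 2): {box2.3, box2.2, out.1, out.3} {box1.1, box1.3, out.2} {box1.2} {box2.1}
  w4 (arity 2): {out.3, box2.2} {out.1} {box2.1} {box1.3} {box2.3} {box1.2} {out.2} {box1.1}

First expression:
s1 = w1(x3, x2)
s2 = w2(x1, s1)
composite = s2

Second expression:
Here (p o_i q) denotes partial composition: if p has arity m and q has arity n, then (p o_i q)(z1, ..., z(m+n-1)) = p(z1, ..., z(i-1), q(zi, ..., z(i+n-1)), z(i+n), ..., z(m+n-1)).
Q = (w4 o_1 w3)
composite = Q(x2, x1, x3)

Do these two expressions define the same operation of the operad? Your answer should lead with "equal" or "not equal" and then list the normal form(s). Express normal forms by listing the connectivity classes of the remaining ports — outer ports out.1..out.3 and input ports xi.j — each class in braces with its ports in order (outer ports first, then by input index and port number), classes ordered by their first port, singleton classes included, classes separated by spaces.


not equal — first {out.1} {out.2} {out.3} {x1.1} {x1.2} {x1.3, x3.2} {x2.1, x2.2, x3.1, x3.3} {x2.3}, second {out.1} {out.2} {out.3, x3.2} {x1.1} {x1.2, x1.3} {x2.1, x2.3} {x2.2} {x3.1} {x3.3}


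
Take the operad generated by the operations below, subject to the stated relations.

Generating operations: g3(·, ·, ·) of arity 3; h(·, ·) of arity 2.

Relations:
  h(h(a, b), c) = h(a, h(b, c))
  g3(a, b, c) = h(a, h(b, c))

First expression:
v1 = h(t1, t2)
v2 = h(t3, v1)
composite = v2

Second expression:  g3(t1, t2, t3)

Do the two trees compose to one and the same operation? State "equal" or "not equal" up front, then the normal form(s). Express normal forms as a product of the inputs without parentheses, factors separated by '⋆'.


not equal: they reduce to t3 ⋆ t1 ⋆ t2 and t1 ⋆ t2 ⋆ t3

The first composite normalizes to t3 ⋆ t1 ⋆ t2
The second composite normalizes to t1 ⋆ t2 ⋆ t3
No match — not equal.


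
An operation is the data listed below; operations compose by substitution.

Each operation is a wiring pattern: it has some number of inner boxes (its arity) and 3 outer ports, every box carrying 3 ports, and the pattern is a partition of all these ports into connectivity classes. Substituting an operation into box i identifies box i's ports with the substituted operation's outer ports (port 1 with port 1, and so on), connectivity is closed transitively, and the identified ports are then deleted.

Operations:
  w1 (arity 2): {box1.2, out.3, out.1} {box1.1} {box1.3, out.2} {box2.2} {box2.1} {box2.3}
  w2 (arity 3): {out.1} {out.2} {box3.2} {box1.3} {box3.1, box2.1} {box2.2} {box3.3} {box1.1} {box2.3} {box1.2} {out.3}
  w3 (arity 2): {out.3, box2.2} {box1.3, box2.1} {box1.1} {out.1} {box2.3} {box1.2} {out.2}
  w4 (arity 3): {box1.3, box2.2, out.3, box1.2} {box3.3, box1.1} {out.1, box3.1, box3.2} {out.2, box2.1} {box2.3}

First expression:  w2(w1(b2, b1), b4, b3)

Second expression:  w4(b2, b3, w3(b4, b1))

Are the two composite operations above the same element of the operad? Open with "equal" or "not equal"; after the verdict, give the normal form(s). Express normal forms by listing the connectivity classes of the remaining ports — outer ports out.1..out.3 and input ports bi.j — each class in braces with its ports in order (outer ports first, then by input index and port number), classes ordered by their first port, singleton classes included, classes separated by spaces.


not equal: they reduce to {out.1} {out.2} {out.3} {b1.1} {b1.2} {b1.3} {b2.1} {b2.2} {b2.3} {b3.1, b4.1} {b3.2} {b3.3} {b4.2} {b4.3} and {out.1} {out.2, b3.1} {out.3, b2.2, b2.3, b3.2} {b1.1, b4.3} {b1.2, b2.1} {b1.3} {b3.3} {b4.1} {b4.2}

In normal form, the first expression is {out.1} {out.2} {out.3} {b1.1} {b1.2} {b1.3} {b2.1} {b2.2} {b2.3} {b3.1, b4.1} {b3.2} {b3.3} {b4.2} {b4.3}
In normal form, the second expression is {out.1} {out.2, b3.1} {out.3, b2.2, b2.3, b3.2} {b1.1, b4.3} {b1.2, b2.1} {b1.3} {b3.3} {b4.1} {b4.2}
No match — not equal.


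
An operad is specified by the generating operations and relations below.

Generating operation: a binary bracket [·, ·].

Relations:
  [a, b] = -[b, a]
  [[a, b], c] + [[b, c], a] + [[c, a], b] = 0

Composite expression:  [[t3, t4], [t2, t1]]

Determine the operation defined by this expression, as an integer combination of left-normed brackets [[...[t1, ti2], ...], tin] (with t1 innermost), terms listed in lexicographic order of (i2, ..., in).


[[[t1, t2], t3], t4] - [[[t1, t2], t4], t3]

A multilinear Lie element is pinned by t1-initial words (t1 innermost).
Composite bracket: [[t3, t4], [t2, t1]]
The bracket unfolds into 8 signed words via [a, b] = ab - ba (2^3 = 8).
Collect the words opening with t1:
  sign of t1t2t3t4 is +1, so it contributes +[[[t1, t2], t3], t4]
  sign of t1t2t4t3 is -1, so it contributes -[[[t1, t2], t4], t3]


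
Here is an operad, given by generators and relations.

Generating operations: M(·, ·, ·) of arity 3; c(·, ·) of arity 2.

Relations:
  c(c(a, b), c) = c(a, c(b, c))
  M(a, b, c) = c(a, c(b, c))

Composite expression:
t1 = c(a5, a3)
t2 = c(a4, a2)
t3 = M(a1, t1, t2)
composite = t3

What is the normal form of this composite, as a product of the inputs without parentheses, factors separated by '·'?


a1 · a5 · a3 · a4 · a2

Key point: M is associative — brackets drop, the a-order remains.
c(a5, a3) linearizes to a5 · a3
c(a4, a2) linearizes to a4 · a2
M(a1, c(a5, a3), c(a4, a2)) linearizes to a1 · a5 · a3 · a4 · a2


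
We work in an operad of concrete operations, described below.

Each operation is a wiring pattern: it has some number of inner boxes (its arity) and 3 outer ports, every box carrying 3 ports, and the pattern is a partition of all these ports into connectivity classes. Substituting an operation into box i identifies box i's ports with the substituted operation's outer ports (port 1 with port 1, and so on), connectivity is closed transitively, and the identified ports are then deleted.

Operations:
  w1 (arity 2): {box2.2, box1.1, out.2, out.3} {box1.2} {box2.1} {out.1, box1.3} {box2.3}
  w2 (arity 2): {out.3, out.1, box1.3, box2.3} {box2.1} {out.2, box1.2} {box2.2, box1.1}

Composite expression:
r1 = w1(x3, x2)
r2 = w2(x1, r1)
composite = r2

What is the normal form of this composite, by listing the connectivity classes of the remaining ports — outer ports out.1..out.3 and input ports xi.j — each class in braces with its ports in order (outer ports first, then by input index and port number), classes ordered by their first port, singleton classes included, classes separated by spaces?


{out.1, out.3, x1.1, x1.3, x2.2, x3.1} {out.2, x1.2} {x2.1} {x2.3} {x3.2} {x3.3}

After gluing at w2, chains via deleted ports link the x-ports.
after w1, the pattern on (x3, x2) reads {out.1, x3.3} {out.2, out.3, x2.2, x3.1} {x2.1} {x2.3} {x3.2} (out.j = its outer ports)
after w2, the pattern on (x1, x3, x2) reads {out.1, out.3, x1.1, x1.3, x2.2, x3.1} {out.2, x1.2} {x2.1} {x2.3} {x3.2} {x3.3} (out.j = its outer ports)


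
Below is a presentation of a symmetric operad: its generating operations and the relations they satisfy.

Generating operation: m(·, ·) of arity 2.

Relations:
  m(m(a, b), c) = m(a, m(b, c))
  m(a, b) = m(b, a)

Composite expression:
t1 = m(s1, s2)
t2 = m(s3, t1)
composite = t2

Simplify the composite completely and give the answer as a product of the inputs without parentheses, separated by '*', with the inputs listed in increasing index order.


s1 * s2 * s3

Shape and order are irrelevant to m; the s-input set decides.
m(s1, s2) linearizes to s1 * s2
m(s3, m(s1, s2)) linearizes to s3 * s1 * s2
reordering the factors by index: s1 * s2 * s3


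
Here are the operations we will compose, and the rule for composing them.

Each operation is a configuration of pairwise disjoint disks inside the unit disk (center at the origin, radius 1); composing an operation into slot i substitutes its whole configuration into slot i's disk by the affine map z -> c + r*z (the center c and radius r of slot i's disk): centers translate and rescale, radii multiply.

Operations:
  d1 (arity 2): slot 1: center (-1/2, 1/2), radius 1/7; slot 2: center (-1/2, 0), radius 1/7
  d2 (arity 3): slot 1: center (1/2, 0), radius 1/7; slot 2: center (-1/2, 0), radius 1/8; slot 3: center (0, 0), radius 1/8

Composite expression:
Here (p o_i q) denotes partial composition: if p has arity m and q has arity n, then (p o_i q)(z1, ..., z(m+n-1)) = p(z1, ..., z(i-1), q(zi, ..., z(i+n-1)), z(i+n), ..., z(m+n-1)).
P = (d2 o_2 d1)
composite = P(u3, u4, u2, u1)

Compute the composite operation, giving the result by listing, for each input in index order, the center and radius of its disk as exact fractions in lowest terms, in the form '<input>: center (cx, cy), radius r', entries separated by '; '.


u1: center (0, 0), radius 1/8; u2: center (-9/16, 0), radius 1/56; u3: center (1/2, 0), radius 1/7; u4: center (-9/16, 1/16), radius 1/56


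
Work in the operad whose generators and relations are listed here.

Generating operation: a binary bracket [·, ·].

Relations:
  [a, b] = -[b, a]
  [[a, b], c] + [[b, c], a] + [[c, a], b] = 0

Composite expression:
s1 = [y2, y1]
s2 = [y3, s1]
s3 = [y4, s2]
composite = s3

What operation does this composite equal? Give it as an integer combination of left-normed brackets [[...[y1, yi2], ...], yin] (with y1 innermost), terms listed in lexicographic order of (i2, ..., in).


-[[[y1, y2], y3], y4]

Expand each bracket as ab - ba; the y1-initial words give the coefficients.
Composite bracket: [y4, [y3, [y2, y1]]]
Under [a, b] = ab - ba we get 8 signed associative words (2^3 = 8).
The y1-initial words carry the normal form:
  y1y2y3y4 appears with sign -1, giving the term -[[[y1, y2], y3], y4]


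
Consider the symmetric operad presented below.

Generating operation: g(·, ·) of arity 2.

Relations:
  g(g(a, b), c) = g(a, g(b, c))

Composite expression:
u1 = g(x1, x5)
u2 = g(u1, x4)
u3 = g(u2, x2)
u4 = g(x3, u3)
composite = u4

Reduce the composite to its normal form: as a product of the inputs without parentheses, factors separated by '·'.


x3 · x1 · x5 · x4 · x2


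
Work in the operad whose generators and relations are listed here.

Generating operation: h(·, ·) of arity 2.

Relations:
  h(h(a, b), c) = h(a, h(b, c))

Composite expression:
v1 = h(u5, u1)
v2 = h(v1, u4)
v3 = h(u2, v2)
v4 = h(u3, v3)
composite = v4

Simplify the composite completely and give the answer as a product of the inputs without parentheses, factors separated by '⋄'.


u3 ⋄ u2 ⋄ u5 ⋄ u1 ⋄ u4

Associativity of h dissolves the nesting; only the u-input order survives.
h(u5, u1) reduces to u5 ⋄ u1
h(h(u5, u1), u4) reduces to u5 ⋄ u1 ⋄ u4
h(u2, h(h(u5, u1), u4)) reduces to u2 ⋄ u5 ⋄ u1 ⋄ u4
h(u3, h(u2, h(h(u5, u1), u4))) reduces to u3 ⋄ u2 ⋄ u5 ⋄ u1 ⋄ u4


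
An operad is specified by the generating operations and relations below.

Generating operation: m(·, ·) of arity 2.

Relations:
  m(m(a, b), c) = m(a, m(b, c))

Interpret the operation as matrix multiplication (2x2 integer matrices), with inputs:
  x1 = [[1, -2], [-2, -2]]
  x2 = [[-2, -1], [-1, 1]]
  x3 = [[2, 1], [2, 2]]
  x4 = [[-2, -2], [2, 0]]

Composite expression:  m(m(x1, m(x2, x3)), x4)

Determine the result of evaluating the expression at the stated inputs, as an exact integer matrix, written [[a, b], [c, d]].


[[0, 12], [-12, -24]]

m(x2, x3) = [[-6, -4], [0, 1]]
m(x1, m(x2, x3)) = [[-6, -6], [12, 6]]
m(m(x1, m(x2, x3)), x4) = [[0, 12], [-12, -24]]


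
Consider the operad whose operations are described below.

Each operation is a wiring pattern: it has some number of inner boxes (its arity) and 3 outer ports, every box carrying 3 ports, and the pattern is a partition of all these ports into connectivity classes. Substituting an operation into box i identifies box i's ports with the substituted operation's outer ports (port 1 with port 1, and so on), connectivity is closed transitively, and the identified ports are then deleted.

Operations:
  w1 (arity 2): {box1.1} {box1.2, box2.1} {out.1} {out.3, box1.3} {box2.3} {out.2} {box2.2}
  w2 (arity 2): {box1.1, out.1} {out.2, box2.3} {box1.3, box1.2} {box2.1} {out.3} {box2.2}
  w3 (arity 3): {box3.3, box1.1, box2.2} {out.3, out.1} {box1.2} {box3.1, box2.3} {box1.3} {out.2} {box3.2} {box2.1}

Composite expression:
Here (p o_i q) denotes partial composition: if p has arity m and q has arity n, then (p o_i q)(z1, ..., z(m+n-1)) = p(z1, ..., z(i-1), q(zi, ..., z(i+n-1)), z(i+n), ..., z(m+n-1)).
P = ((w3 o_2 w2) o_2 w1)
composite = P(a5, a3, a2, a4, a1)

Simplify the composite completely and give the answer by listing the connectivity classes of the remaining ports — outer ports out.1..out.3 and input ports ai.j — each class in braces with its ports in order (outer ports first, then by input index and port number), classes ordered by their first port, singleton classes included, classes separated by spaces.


{out.1, out.3} {out.2} {a1.1} {a1.2} {a1.3, a4.3, a5.1} {a2.1, a3.2} {a2.2} {a2.3} {a3.1} {a3.3} {a4.1} {a4.2} {a5.2} {a5.3}

Two ports join when wires chain via w3-identified ports.
the subtree at w1 composes to {out.1} {out.2} {out.3, a3.3} {a2.1, a3.2} {a2.2} {a2.3} {a3.1} on (a3, a2); out.j = own outer ports
the subtree at w2 composes to {out.1} {out.2, a4.3} {out.3} {a2.1, a3.2} {a2.2} {a2.3} {a3.1} {a3.3} {a4.1} {a4.2} on (a3, a2, a4); out.j = own outer ports
the subtree at w3 composes to {out.1, out.3} {out.2} {a1.1} {a1.2} {a1.3, a4.3, a5.1} {a2.1, a3.2} {a2.2} {a2.3} {a3.1} {a3.3} {a4.1} {a4.2} {a5.2} {a5.3} on (a5, a3, a2, a4, a1); out.j = own outer ports


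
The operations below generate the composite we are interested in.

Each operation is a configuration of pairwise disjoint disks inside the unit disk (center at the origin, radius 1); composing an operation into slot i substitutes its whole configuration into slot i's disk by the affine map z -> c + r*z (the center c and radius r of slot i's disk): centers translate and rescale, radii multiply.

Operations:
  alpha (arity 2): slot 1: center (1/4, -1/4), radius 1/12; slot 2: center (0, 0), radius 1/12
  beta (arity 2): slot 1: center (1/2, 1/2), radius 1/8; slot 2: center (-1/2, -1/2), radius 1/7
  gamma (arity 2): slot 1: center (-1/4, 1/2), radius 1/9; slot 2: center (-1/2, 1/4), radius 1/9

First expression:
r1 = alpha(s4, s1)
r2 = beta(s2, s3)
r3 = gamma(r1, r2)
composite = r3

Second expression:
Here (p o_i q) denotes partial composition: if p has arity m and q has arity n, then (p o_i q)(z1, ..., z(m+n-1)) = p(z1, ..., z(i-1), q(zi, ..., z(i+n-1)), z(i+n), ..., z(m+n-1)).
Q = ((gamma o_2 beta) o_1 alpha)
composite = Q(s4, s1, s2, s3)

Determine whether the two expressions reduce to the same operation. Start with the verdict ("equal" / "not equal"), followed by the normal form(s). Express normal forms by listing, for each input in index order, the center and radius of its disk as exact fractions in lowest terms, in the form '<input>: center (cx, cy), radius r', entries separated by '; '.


equal; both compose to s1: center (-1/4, 1/2), radius 1/108; s2: center (-4/9, 11/36), radius 1/72; s3: center (-5/9, 7/36), radius 1/63; s4: center (-2/9, 17/36), radius 1/108

In normal form, the first expression is s1: center (-1/4, 1/2), radius 1/108; s2: center (-4/9, 11/36), radius 1/72; s3: center (-5/9, 7/36), radius 1/63; s4: center (-2/9, 17/36), radius 1/108
In normal form, the second expression is s1: center (-1/4, 1/2), radius 1/108; s2: center (-4/9, 11/36), radius 1/72; s3: center (-5/9, 7/36), radius 1/63; s4: center (-2/9, 17/36), radius 1/108
Both agree, so they are equal.


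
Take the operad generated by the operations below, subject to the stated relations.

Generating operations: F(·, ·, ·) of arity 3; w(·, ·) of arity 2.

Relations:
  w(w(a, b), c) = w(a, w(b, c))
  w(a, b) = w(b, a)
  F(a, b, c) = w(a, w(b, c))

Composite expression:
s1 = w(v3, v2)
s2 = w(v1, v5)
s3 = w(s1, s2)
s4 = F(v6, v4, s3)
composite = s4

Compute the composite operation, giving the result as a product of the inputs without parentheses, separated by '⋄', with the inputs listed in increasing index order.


v1 ⋄ v2 ⋄ v3 ⋄ v4 ⋄ v5 ⋄ v6


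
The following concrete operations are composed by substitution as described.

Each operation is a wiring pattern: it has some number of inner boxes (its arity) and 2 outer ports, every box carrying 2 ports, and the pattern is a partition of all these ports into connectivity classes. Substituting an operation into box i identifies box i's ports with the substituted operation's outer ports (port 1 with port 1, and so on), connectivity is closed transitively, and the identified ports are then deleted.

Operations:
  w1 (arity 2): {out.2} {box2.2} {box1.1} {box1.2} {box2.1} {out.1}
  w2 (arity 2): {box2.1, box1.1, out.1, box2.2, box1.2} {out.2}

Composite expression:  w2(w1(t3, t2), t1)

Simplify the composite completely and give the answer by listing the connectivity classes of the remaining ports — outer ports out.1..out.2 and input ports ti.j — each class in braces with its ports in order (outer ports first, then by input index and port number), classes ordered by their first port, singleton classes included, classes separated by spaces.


{out.1, t1.1, t1.2} {out.2} {t2.1} {t2.2} {t3.1} {t3.2}

Substituting into w2 glues patterns; closure does the rest.
w1 over (t3, t2) gives {out.1} {out.2} {t2.1} {t2.2} {t3.1} {t3.2}, out.j being that stage's outer ports
w2 over (t3, t2, t1) gives {out.1, t1.1, t1.2} {out.2} {t2.1} {t2.2} {t3.1} {t3.2}, out.j being that stage's outer ports


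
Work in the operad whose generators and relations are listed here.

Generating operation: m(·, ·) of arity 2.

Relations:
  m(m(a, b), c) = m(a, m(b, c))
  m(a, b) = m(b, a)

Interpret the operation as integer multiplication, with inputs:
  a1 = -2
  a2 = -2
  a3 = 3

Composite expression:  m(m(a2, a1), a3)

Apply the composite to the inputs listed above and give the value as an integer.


12

m(a2, a1) = 4
m(m(a2, a1), a3) = 12


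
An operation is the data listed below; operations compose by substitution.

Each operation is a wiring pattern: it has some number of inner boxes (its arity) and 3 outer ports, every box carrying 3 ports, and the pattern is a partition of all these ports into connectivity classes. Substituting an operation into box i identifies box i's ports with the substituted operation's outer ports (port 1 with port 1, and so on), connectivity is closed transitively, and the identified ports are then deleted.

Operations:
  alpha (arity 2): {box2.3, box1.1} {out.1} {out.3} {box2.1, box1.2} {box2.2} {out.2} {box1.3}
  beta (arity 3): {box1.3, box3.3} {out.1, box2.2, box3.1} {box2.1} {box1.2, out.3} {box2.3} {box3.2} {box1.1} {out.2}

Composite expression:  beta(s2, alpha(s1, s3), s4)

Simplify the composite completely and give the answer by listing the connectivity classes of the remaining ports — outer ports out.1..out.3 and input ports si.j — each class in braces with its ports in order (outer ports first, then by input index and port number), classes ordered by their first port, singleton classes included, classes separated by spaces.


{out.1, s4.1} {out.2} {out.3, s2.2} {s1.1, s3.3} {s1.2, s3.1} {s1.3} {s2.1} {s2.3, s4.3} {s3.2} {s4.2}


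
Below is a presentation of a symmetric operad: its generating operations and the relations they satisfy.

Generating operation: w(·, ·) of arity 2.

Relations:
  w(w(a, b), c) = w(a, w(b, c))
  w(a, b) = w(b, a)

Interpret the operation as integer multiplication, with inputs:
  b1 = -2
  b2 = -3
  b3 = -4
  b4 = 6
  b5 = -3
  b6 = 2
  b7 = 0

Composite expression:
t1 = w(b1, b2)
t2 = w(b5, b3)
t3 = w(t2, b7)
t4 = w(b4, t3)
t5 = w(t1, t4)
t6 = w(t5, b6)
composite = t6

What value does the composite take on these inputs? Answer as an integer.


0

w(b1, b2) = 6
w(b5, b3) = 12
w(w(b5, b3), b7) = 0
w(b4, w(w(b5, b3), b7)) = 0
w(w(b1, b2), w(b4, w(w(b5, b3), b7))) = 0
w(w(w(b1, b2), w(b4, w(w(b5, b3), b7))), b6) = 0


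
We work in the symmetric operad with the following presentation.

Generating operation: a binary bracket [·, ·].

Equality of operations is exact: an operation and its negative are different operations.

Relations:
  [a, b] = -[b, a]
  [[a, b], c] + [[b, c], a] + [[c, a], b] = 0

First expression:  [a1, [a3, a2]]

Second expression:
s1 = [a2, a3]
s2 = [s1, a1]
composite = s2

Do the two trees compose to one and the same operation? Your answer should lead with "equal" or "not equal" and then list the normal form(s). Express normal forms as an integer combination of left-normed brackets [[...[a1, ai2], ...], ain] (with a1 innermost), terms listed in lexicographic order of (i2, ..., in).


Normal form of the first expression: -[[a1, a2], a3] + [[a1, a3], a2]
Normal form of the second expression: -[[a1, a2], a3] + [[a1, a3], a2]
Same normal form: equal.

equal; both compose to -[[a1, a2], a3] + [[a1, a3], a2]


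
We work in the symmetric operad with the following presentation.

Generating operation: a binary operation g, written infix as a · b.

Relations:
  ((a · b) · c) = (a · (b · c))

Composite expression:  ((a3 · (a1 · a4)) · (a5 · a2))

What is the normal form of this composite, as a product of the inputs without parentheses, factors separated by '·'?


a3 · a1 · a4 · a5 · a2


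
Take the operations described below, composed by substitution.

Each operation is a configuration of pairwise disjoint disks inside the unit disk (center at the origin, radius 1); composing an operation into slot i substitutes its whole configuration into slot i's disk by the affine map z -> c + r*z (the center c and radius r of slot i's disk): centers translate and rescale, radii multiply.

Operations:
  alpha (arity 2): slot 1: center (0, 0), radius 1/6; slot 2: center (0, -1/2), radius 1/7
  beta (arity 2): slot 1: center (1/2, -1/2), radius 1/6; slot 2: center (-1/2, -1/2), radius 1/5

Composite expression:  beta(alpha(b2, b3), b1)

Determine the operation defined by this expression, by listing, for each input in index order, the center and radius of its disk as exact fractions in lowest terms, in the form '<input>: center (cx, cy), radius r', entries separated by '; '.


b1: center (-1/2, -1/2), radius 1/5; b2: center (1/2, -1/2), radius 1/36; b3: center (1/2, -7/12), radius 1/42

Nesting under beta composes maps z -> c + r*z down each b-path.
input b2: applying the 2 nested substitutions gives center (1/2, -1/2), radius 1/36
input b3: applying the 2 nested substitutions gives center (1/2, -7/12), radius 1/42
input b1: applying the 1 nested substitution gives center (-1/2, -1/2), radius 1/5


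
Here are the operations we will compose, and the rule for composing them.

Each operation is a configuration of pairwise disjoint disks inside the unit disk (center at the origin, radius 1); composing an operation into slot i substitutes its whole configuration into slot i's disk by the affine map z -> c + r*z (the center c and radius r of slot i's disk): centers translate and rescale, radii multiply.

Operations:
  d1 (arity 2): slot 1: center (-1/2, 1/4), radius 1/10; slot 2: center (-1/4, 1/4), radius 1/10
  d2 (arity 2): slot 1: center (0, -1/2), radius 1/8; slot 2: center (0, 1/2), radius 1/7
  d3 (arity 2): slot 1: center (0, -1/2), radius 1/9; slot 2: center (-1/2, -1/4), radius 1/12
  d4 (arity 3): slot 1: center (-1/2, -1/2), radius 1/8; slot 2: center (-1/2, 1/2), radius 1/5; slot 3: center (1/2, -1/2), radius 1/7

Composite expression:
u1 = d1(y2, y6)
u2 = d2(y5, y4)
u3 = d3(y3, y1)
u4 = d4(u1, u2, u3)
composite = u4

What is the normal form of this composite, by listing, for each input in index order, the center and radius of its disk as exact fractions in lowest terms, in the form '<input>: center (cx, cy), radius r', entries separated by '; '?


y1: center (3/7, -15/28), radius 1/84; y2: center (-9/16, -15/32), radius 1/80; y3: center (1/2, -4/7), radius 1/63; y4: center (-1/2, 3/5), radius 1/35; y5: center (-1/2, 2/5), radius 1/40; y6: center (-17/32, -15/32), radius 1/80

Only the slot chain above each y matters under d4; compose those maps.
y2 passes through 2 substitutions, ending at center (-9/16, -15/32), radius 1/80
y6 passes through 2 substitutions, ending at center (-17/32, -15/32), radius 1/80
y5 passes through 2 substitutions, ending at center (-1/2, 2/5), radius 1/40
y4 passes through 2 substitutions, ending at center (-1/2, 3/5), radius 1/35
y3 passes through 2 substitutions, ending at center (1/2, -4/7), radius 1/63
y1 passes through 2 substitutions, ending at center (3/7, -15/28), radius 1/84


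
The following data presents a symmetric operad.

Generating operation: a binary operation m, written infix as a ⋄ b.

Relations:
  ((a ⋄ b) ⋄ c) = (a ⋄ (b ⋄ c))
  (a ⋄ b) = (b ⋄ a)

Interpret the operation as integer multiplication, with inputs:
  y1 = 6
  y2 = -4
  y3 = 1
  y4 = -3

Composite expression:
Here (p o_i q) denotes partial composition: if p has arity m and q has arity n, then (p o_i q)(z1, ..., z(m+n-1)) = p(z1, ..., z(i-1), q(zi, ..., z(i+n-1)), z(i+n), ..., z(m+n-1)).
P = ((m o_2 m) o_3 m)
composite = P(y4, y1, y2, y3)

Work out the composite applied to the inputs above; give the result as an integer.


72

(y2 ⋄ y3) = -4
(y1 ⋄ (y2 ⋄ y3)) = -24
(y4 ⋄ (y1 ⋄ (y2 ⋄ y3))) = 72


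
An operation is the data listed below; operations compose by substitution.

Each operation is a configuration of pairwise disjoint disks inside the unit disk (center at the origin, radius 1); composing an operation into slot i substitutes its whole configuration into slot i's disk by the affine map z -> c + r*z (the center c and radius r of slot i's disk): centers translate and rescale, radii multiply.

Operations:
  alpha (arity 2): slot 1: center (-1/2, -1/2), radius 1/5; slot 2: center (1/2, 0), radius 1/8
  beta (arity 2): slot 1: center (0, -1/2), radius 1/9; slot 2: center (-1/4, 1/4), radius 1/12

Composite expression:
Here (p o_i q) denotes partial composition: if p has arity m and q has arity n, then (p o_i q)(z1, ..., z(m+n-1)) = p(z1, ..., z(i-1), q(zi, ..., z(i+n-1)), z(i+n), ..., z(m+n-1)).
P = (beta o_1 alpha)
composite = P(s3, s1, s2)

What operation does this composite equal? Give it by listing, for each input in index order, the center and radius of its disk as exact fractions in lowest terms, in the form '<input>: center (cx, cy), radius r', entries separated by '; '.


s1: center (1/18, -1/2), radius 1/72; s2: center (-1/4, 1/4), radius 1/12; s3: center (-1/18, -5/9), radius 1/45

Affine substitution under beta: radii multiply and s-centers shift.
s3: after 2 affine steps, its disk has center (-1/18, -5/9), radius 1/45
s1: after 2 affine steps, its disk has center (1/18, -1/2), radius 1/72
s2: after 1 affine step, its disk has center (-1/4, 1/4), radius 1/12


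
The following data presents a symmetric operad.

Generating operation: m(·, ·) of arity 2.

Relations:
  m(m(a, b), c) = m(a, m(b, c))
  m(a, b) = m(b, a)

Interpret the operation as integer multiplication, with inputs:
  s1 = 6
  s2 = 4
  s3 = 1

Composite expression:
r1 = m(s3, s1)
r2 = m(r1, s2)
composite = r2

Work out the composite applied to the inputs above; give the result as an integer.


24

m(s3, s1) = 6
m(m(s3, s1), s2) = 24


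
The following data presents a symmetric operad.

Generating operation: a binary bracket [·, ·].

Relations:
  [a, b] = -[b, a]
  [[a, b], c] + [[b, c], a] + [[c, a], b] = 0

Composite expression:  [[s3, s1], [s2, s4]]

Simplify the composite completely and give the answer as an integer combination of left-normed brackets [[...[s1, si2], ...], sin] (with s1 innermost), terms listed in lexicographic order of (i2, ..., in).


Left-normed coefficients sit on the s1-initial expansion words.
Composite bracket: [[s3, s1], [s2, s4]]
Each bracket splits as ab - ba, giving 8 signed words (2^3 = 8).
Only words starting with s1 matter:
  the word s1s3s2s4 carries sign -1 and contributes -[[[s1, s3], s2], s4]
  the word s1s3s4s2 carries sign +1 and contributes +[[[s1, s3], s4], s2]

-[[[s1, s3], s2], s4] + [[[s1, s3], s4], s2]


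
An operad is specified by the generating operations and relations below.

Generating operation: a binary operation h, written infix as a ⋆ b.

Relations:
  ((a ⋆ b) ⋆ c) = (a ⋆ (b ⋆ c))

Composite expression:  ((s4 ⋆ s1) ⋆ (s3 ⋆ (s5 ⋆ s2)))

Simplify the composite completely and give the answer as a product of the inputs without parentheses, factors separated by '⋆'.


s4 ⋆ s1 ⋆ s3 ⋆ s5 ⋆ s2

Every regrouping of h is equal, so read the s-inputs in written order.
(s4 ⋆ s1) linearizes to s4 ⋆ s1
(s5 ⋆ s2) linearizes to s5 ⋆ s2
(s3 ⋆ (s5 ⋆ s2)) linearizes to s3 ⋆ s5 ⋆ s2
((s4 ⋆ s1) ⋆ (s3 ⋆ (s5 ⋆ s2))) linearizes to s4 ⋆ s1 ⋆ s3 ⋆ s5 ⋆ s2
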